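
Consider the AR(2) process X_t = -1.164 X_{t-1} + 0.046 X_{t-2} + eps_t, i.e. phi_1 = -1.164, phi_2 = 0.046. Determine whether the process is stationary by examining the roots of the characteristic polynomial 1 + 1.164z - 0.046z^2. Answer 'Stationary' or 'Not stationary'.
\text{Not stationary}

The AR(p) characteristic polynomial is P(z) = 1 + 1.164z - 0.046z^2.
Stationarity requires all roots to lie outside the unit circle, i.e. |z| > 1 for every root.
Set 1 + (1.164) z + (-0.046) z^2 = 0, i.e. a z^2 + b z + c = 0 with a = -0.046, b = 1.164, c = 1.
Discriminant D = b^2 - 4ac = (1.164)^2 - 4*(-0.046)*1 = 1.354896 - (-0.184) = 1.538896.
D >= 0, so the roots are real: z = (-b +/- sqrt(D)) / (2a) = (-1.164 +/- 1.240522) / (-0.092).
  z_1 = (-1.164 + 1.240522) / (-0.092) = -0.8318,   |z_1| = 0.8318.
  z_2 = (-1.164 - 1.240522) / (-0.092) = 26.1361,   |z_2| = 26.1361.
Moduli of all roots: 0.8318, 26.1361.
All moduli strictly greater than 1? No.
Verdict: Not stationary.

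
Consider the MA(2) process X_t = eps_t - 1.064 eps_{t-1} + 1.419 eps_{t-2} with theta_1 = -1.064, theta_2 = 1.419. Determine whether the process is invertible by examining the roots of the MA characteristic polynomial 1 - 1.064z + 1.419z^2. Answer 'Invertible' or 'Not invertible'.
\text{Not invertible}

The MA(q) characteristic polynomial is P(z) = 1 - 1.064z + 1.419z^2.
Invertibility requires all roots to lie outside the unit circle, i.e. |z| > 1 for every root.
Set 1 + (-1.064) z + (1.419) z^2 = 0, i.e. a z^2 + b z + c = 0 with a = 1.419, b = -1.064, c = 1.
Discriminant D = b^2 - 4ac = (-1.064)^2 - 4*(1.419)*1 = 1.132096 - (5.676) = -4.543904.
D < 0, so the roots are the complex-conjugate pair z = (-b +/- i sqrt(-D)) / (2a) = 0.3749 +/- 0.7511i.
For a conjugate pair |z|^2 = z * conj(z) = (product of roots) = c/a = 1/(1.419) = 0.704722, so |z| = sqrt(0.704722) = 0.8395 for both roots.
Moduli of all roots: 0.8395, 0.8395.
All moduli strictly greater than 1? No.
Verdict: Not invertible.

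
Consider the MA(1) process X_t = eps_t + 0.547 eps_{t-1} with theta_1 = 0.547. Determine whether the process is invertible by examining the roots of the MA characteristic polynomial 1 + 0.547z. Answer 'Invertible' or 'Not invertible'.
\text{Invertible}

The MA(q) characteristic polynomial is P(z) = 1 + 0.547z.
Invertibility requires all roots to lie outside the unit circle, i.e. |z| > 1 for every root.
This is linear in z: 1 + (0.547) z = 0  =>  z = -1/(0.547) = -1.828154,  |z| = 1.828154.
Moduli of all roots: 1.8282.
All moduli strictly greater than 1? Yes.
Verdict: Invertible.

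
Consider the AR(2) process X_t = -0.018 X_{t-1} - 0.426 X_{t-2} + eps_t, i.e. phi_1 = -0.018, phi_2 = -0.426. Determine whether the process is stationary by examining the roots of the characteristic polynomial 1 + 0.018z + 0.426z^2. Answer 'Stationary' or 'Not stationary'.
\text{Stationary}

The AR(p) characteristic polynomial is P(z) = 1 + 0.018z + 0.426z^2.
Stationarity requires all roots to lie outside the unit circle, i.e. |z| > 1 for every root.
Set 1 + (0.018) z + (0.426) z^2 = 0, i.e. a z^2 + b z + c = 0 with a = 0.426, b = 0.018, c = 1.
Discriminant D = b^2 - 4ac = (0.018)^2 - 4*(0.426)*1 = 0.000324 - (1.704) = -1.703676.
D < 0, so the roots are the complex-conjugate pair z = (-b +/- i sqrt(-D)) / (2a) = -0.0211 +/- 1.532i.
For a conjugate pair |z|^2 = z * conj(z) = (product of roots) = c/a = 1/(0.426) = 2.347418, so |z| = sqrt(2.347418) = 1.5321 for both roots.
Moduli of all roots: 1.5321, 1.5321.
All moduli strictly greater than 1? Yes.
Verdict: Stationary.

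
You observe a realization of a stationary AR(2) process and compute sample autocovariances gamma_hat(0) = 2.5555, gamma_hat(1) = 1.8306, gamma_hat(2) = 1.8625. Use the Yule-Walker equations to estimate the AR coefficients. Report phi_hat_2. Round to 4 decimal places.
\hat\phi_{2} = 0.4430

The Yule-Walker equations for an AR(p) process read, in matrix form,
  Gamma_p phi = r_p,   with   (Gamma_p)_{ij} = gamma(|i - j|),
                       (r_p)_i = gamma(i),   i,j = 1..p.
Substitute the sample gammas (Toeplitz matrix and right-hand side of size 2):
  Gamma_p = [[2.5555, 1.8306], [1.8306, 2.5555]]
  r_p     = [1.8306, 1.8625]
Written out:
  2.5555 phi_1 + 1.8306 phi_2 = 1.8306
  1.8306 phi_1 + 2.5555 phi_2 = 1.8625
Solve by Cramer's rule:
  det = gamma(0)^2 - gamma(1)^2 = (2.5555)^2 - (1.8306)^2 = 6.53058025 - 3.35109636 = 3.17948389
  phi_hat_1 = [gamma(1) gamma(0) - gamma(1) gamma(2)] / det = [(1.8306)(2.5555) - (1.8306)(1.8625)] / 3.17948389 = 1.2686058 / 3.17948389 = 0.399
  phi_hat_2 = [gamma(0) gamma(2) - gamma(1)^2] / det = [(2.5555)(1.8625) - (1.8306)^2] / 3.17948389 = 1.40852239 / 3.17948389 = 0.443
So phi_hat = [0.3990, 0.4430].
Therefore phi_hat_2 = 0.4430.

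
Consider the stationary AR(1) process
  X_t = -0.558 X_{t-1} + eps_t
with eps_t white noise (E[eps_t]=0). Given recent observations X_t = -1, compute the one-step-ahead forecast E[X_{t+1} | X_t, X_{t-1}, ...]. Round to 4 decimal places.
E[X_{t+1} \mid \mathcal F_t] = 0.5580

For an AR(p) model X_t = c + sum_i phi_i X_{t-i} + eps_t, the
one-step-ahead conditional mean is
  E[X_{t+1} | X_t, ...] = c + sum_i phi_i X_{t+1-i}.
Substitute known values:
  E[X_{t+1} | ...] = (-0.558) * (-1)
                   = 0.5580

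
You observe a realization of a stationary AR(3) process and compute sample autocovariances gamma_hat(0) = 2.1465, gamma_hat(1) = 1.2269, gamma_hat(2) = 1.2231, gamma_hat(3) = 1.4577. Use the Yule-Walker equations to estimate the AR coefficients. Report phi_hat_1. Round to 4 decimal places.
\hat\phi_{1} = 0.2020

The Yule-Walker equations for an AR(p) process read, in matrix form,
  Gamma_p phi = r_p,   with   (Gamma_p)_{ij} = gamma(|i - j|),
                       (r_p)_i = gamma(i),   i,j = 1..p.
Substitute the sample gammas (Toeplitz matrix and right-hand side of size 3):
  Gamma_p = [[2.1465, 1.2269, 1.2231], [1.2269, 2.1465, 1.2269], [1.2231, 1.2269, 2.1465]]
  r_p     = [1.2269, 1.2231, 1.4577]
Written out (R1..R3):
  (R1) 2.1465 phi_1 + 1.2269 phi_2 + 1.2231 phi_3 = 1.2269
  (R2) 1.2269 phi_1 + 2.1465 phi_2 + 1.2269 phi_3 = 1.2231
  (R3) 1.2231 phi_1 + 1.2269 phi_2 + 2.1465 phi_3 = 1.4577
Gaussian elimination:
  R2 <- R2 - (1.2269/2.1465) R1 = R2 - (0.571582) R1:  1.445226 phi_2 + 0.527798 phi_3 = 0.521826
  R3 <- R3 - (1.2231/2.1465) R1 = R3 - (0.569811) R1:  0.527798 phi_2 + 1.449564 phi_3 = 0.758598
  R3 <- R3 - (0.527798/1.445226) R2 = R3 - (0.365201) R2:  1.256811 phi_3 = 0.568027
Back-substitution:
  phi_hat_3 = 0.568027 / 1.256811 = 0.451959
  phi_hat_2 = (0.521826 - (0.527798)(0.451959)) / 1.445226 = 0.196013
  phi_hat_1 = (1.2269 - (1.2269)(0.196013) - (1.2231)(0.451959)) / 2.1465 = 0.202013
So phi_hat = [0.2020, 0.1960, 0.4520].
Therefore phi_hat_1 = 0.2020.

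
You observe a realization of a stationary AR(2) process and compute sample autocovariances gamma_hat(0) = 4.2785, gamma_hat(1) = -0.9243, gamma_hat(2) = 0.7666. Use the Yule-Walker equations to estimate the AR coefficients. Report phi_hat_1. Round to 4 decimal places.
\hat\phi_{1} = -0.1860

The Yule-Walker equations for an AR(p) process read, in matrix form,
  Gamma_p phi = r_p,   with   (Gamma_p)_{ij} = gamma(|i - j|),
                       (r_p)_i = gamma(i),   i,j = 1..p.
Substitute the sample gammas (Toeplitz matrix and right-hand side of size 2):
  Gamma_p = [[4.2785, -0.9243], [-0.9243, 4.2785]]
  r_p     = [-0.9243, 0.7666]
Written out:
  4.2785 phi_1 - 0.9243 phi_2 = -0.9243
  -0.9243 phi_1 + 4.2785 phi_2 = 0.7666
Solve by Cramer's rule:
  det = gamma(0)^2 - gamma(1)^2 = (4.2785)^2 - (-0.9243)^2 = 18.30556225 - 0.85433049 = 17.45123176
  phi_hat_1 = [gamma(1) gamma(0) - gamma(1) gamma(2)] / det = [(-0.9243)(4.2785) - (-0.9243)(0.7666)] / 17.45123176 = -3.24604917 / 17.45123176 = -0.186
  phi_hat_2 = [gamma(0) gamma(2) - gamma(1)^2] / det = [(4.2785)(0.7666) - (-0.9243)^2] / 17.45123176 = 2.42556761 / 17.45123176 = 0.139
So phi_hat = [-0.1860, 0.1390].
Therefore phi_hat_1 = -0.1860.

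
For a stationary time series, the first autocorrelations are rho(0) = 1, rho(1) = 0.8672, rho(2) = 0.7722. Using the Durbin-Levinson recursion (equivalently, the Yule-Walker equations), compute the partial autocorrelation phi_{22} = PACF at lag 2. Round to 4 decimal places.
\phi_{22} = 0.0813

The PACF at lag k is phi_{kk}, the last component of the solution
to the Yule-Walker system G_k phi = r_k where
  (G_k)_{ij} = rho(|i - j|), (r_k)_i = rho(i), i,j = 1..k.
Equivalently, Durbin-Levinson gives phi_{kk} iteratively:
  phi_{11} = rho(1)
  phi_{kk} = [rho(k) - sum_{j=1..k-1} phi_{k-1,j} rho(k-j)]
            / [1 - sum_{j=1..k-1} phi_{k-1,j} rho(j)],
  phi_{k,j} = phi_{k-1,j} - phi_{kk} phi_{k-1,k-j},  j = 1..k-1.
Step k = 1:
  phi_11 = rho(1) = 0.8672.
Step k = 2:
  phi_22 = [rho(2) - phi_11 rho(1)] / [1 - phi_11 rho(1)] = [0.7722 - (0.8672)(0.8672)] / [1 - (0.8672)(0.8672)]
         = 0.02016416 / 0.24796416 = 0.0813.
Therefore phi_{22} = 0.0813.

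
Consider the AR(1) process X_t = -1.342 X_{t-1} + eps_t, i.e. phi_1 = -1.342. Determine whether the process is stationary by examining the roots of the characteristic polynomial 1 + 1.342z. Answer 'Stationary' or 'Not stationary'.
\text{Not stationary}

The AR(p) characteristic polynomial is P(z) = 1 + 1.342z.
Stationarity requires all roots to lie outside the unit circle, i.e. |z| > 1 for every root.
This is linear in z: 1 + (1.342) z = 0  =>  z = -1/(1.342) = -0.745156,  |z| = 0.745156.
Moduli of all roots: 0.7452.
All moduli strictly greater than 1? No.
Verdict: Not stationary.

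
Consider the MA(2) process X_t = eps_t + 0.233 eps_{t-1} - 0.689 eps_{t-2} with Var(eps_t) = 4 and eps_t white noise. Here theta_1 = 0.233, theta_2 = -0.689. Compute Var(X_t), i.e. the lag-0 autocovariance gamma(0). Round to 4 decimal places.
\gamma(0) = 6.1160

For an MA(q) process X_t = eps_t + sum_i theta_i eps_{t-i} with
Var(eps_t) = sigma^2, the variance is
  gamma(0) = sigma^2 * (1 + sum_i theta_i^2).
  sum_i theta_i^2 = (0.233)^2 + (-0.689)^2 = 0.054289 + 0.474721 = 0.52901.
  gamma(0) = 4 * (1 + 0.52901) = 4 * 1.52901 = 6.11604, which rounds to 6.1160.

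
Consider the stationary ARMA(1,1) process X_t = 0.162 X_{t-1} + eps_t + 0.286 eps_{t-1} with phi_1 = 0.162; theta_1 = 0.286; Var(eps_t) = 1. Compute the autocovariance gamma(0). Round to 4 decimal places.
\gamma(0) = 1.2061

Multiply the model equation by X_{t-k} and take expectations. With theta_0 = psi_0 = 1 and psi_j the MA(infinity) weights, this gives
  gamma(k) - sum_i phi_i gamma(k-i) = c_k,
  c_k = sigma^2 * sum_{j=k..q} theta_j psi_{j-k}   (c_k = 0 for k > q),
using gamma(-m) = gamma(m).
psi-weights needed (psi_j = theta_j + sum_i phi_i psi_{j-i}):
  psi_1 = theta_1 + phi_1 = 0.286 + (0.162) = 0.448
Right-hand sides:
  c_0 = sigma^2 (1 + theta_1 psi_1) = 1 * (1 + (0.286)(0.448)) = 1 * 1.128128 = 1.128128
  c_1 = sigma^2 theta_1 = 1 * (0.286) = 0.286
  c_2 = 0
Equations for k = 0 and k = 1 (AR order 1):
  gamma(0) = phi_1 gamma(1) + c_0
  gamma(1) = phi_1 gamma(0) + c_1
Substituting the second into the first: gamma(0) (1 - phi_1^2) = c_0 + phi_1 c_1, so
  gamma(0) = (c_0 + phi_1 c_1) / (1 - phi_1^2) = (1.128128 + (0.162)(0.286)) / (1 - (0.162)^2) = 1.17446 / 0.973756 = 1.206113.
Therefore gamma(0) = 1.2061 (to 4 decimal places).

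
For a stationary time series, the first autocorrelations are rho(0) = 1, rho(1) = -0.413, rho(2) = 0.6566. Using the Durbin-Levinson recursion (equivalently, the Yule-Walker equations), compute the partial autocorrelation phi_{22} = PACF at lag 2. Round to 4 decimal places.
\phi_{22} = 0.5860

The PACF at lag k is phi_{kk}, the last component of the solution
to the Yule-Walker system G_k phi = r_k where
  (G_k)_{ij} = rho(|i - j|), (r_k)_i = rho(i), i,j = 1..k.
Equivalently, Durbin-Levinson gives phi_{kk} iteratively:
  phi_{11} = rho(1)
  phi_{kk} = [rho(k) - sum_{j=1..k-1} phi_{k-1,j} rho(k-j)]
            / [1 - sum_{j=1..k-1} phi_{k-1,j} rho(j)],
  phi_{k,j} = phi_{k-1,j} - phi_{kk} phi_{k-1,k-j},  j = 1..k-1.
Step k = 1:
  phi_11 = rho(1) = -0.413.
Step k = 2:
  phi_22 = [rho(2) - phi_11 rho(1)] / [1 - phi_11 rho(1)] = [0.6566 - (-0.413)(-0.413)] / [1 - (-0.413)(-0.413)]
         = 0.486031 / 0.829431 = 0.586.
Therefore phi_{22} = 0.5860.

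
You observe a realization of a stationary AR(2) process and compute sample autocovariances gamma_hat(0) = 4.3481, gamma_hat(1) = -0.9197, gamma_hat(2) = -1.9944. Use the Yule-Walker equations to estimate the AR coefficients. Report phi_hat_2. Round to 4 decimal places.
\hat\phi_{2} = -0.5270

The Yule-Walker equations for an AR(p) process read, in matrix form,
  Gamma_p phi = r_p,   with   (Gamma_p)_{ij} = gamma(|i - j|),
                       (r_p)_i = gamma(i),   i,j = 1..p.
Substitute the sample gammas (Toeplitz matrix and right-hand side of size 2):
  Gamma_p = [[4.3481, -0.9197], [-0.9197, 4.3481]]
  r_p     = [-0.9197, -1.9944]
Written out:
  4.3481 phi_1 - 0.9197 phi_2 = -0.9197
  -0.9197 phi_1 + 4.3481 phi_2 = -1.9944
Solve by Cramer's rule:
  det = gamma(0)^2 - gamma(1)^2 = (4.3481)^2 - (-0.9197)^2 = 18.90597361 - 0.84584809 = 18.06012552
  phi_hat_1 = [gamma(1) gamma(0) - gamma(1) gamma(2)] / det = [(-0.9197)(4.3481) - (-0.9197)(-1.9944)] / 18.06012552 = -5.83319725 / 18.06012552 = -0.323
  phi_hat_2 = [gamma(0) gamma(2) - gamma(1)^2] / det = [(4.3481)(-1.9944) - (-0.9197)^2] / 18.06012552 = -9.51769873 / 18.06012552 = -0.527
So phi_hat = [-0.3230, -0.5270].
Therefore phi_hat_2 = -0.5270.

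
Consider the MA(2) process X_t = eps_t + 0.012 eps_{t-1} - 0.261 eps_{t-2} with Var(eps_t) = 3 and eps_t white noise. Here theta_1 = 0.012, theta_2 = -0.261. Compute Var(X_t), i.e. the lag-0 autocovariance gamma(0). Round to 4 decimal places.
\gamma(0) = 3.2048

For an MA(q) process X_t = eps_t + sum_i theta_i eps_{t-i} with
Var(eps_t) = sigma^2, the variance is
  gamma(0) = sigma^2 * (1 + sum_i theta_i^2).
  sum_i theta_i^2 = (0.012)^2 + (-0.261)^2 = 0.000144 + 0.068121 = 0.068265.
  gamma(0) = 3 * (1 + 0.068265) = 3 * 1.068265 = 3.204795, which rounds to 3.2048.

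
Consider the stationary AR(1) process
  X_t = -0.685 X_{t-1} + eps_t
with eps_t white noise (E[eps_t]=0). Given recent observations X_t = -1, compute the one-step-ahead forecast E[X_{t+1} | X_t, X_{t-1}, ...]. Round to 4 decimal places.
E[X_{t+1} \mid \mathcal F_t] = 0.6850

For an AR(p) model X_t = c + sum_i phi_i X_{t-i} + eps_t, the
one-step-ahead conditional mean is
  E[X_{t+1} | X_t, ...] = c + sum_i phi_i X_{t+1-i}.
Substitute known values:
  E[X_{t+1} | ...] = (-0.685) * (-1)
                   = 0.6850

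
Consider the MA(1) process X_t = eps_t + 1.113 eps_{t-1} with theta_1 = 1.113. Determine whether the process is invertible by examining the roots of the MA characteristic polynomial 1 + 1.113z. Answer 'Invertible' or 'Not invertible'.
\text{Not invertible}

The MA(q) characteristic polynomial is P(z) = 1 + 1.113z.
Invertibility requires all roots to lie outside the unit circle, i.e. |z| > 1 for every root.
This is linear in z: 1 + (1.113) z = 0  =>  z = -1/(1.113) = -0.898473,  |z| = 0.898473.
Moduli of all roots: 0.8985.
All moduli strictly greater than 1? No.
Verdict: Not invertible.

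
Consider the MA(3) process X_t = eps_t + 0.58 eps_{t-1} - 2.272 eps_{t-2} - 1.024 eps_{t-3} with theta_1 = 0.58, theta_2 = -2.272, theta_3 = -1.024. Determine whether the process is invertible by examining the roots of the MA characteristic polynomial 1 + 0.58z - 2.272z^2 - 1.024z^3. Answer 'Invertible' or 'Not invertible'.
\text{Not invertible}

The MA(q) characteristic polynomial is P(z) = 1 + 0.58z - 2.272z^2 - 1.024z^3.
Invertibility requires all roots to lie outside the unit circle, i.e. |z| > 1 for every root.
Degree 3: look for a simple real root z0 first, then factor out (1 - z/z0) and solve the remaining quadratic.
Testing z0 = -0.625: P(-0.625) = 1 + (0.58)(-0.625) + (-2.272)(-0.625)^2 + (-1.024)(-0.625)^3
  = 1 + (-0.3625) + (-0.8875) + (0.25) = 0.  So z_0 = -0.625 is a root, |z_0| = 0.625.
Divide out the factor (1 + 1.6 z) = (1 - z/z0) (since 1/z0 = -1.6):
  P(z) = (1 + 1.6 z)(1 + (-1.02) z + (-0.64) z^2)
  [check: z-coef -1.02 - (-1.6) = 0.58; z^2-coef -0.64 - (-1.6)(-1.02) = -2.272; z^3-coef -(-1.6)(-0.64) = -1.024.]
Remaining roots from the quadratic factor 1 + (-1.02) z + (-0.64) z^2:
  Set 1 + (-1.02) z + (-0.64) z^2 = 0, i.e. a z^2 + b z + c = 0 with a = -0.64, b = -1.02, c = 1.
  Discriminant D = b^2 - 4ac = (-1.02)^2 - 4*(-0.64)*1 = 1.0404 - (-2.56) = 3.6004.
  D >= 0, so the roots are real: z = (-b +/- sqrt(D)) / (2a) = (1.02 +/- 1.897472) / (-1.28).
    z_1 = (1.02 + 1.897472) / (-1.28) = -2.2793,   |z_1| = 2.2793.
    z_2 = (1.02 - 1.897472) / (-1.28) = 0.6855,   |z_2| = 0.6855.
Moduli of all roots: 0.6250, 2.2793, 0.6855.
All moduli strictly greater than 1? No.
Verdict: Not invertible.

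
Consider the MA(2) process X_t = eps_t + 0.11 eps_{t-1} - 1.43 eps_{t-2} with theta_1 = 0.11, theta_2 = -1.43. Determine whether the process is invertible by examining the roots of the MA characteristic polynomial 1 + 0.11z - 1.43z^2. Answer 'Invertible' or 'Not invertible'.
\text{Not invertible}

The MA(q) characteristic polynomial is P(z) = 1 + 0.11z - 1.43z^2.
Invertibility requires all roots to lie outside the unit circle, i.e. |z| > 1 for every root.
Set 1 + (0.11) z + (-1.43) z^2 = 0, i.e. a z^2 + b z + c = 0 with a = -1.43, b = 0.11, c = 1.
Discriminant D = b^2 - 4ac = (0.11)^2 - 4*(-1.43)*1 = 0.0121 - (-5.72) = 5.7321.
D >= 0, so the roots are real: z = (-b +/- sqrt(D)) / (2a) = (-0.11 +/- 2.39418) / (-2.86).
  z_1 = (-0.11 + 2.39418) / (-2.86) = -0.7987,   |z_1| = 0.7987.
  z_2 = (-0.11 - 2.39418) / (-2.86) = 0.8756,   |z_2| = 0.8756.
Moduli of all roots: 0.7987, 0.8756.
All moduli strictly greater than 1? No.
Verdict: Not invertible.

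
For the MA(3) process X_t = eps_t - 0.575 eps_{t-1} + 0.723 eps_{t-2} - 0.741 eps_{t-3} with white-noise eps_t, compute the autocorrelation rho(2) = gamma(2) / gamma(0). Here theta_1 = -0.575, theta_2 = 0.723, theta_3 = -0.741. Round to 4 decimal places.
\rho(2) = 0.4783

For an MA(q) process with theta_0 = 1, the autocovariance is
  gamma(k) = sigma^2 * sum_{i=0..q-k} theta_i * theta_{i+k},
and rho(k) = gamma(k) / gamma(0). Sigma^2 cancels.
  numerator   = (1)*(0.723) + (-0.575)*(-0.741) = 1.149075.
  denominator = (1)^2 + (-0.575)^2 + (0.723)^2 + (-0.741)^2 = 2.402435.
  rho(2) = 1.149075 / 2.402435 = 0.4783.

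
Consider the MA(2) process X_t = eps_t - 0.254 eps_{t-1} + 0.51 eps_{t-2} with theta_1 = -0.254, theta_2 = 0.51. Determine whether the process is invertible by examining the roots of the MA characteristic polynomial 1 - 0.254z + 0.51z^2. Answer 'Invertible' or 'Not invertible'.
\text{Invertible}

The MA(q) characteristic polynomial is P(z) = 1 - 0.254z + 0.51z^2.
Invertibility requires all roots to lie outside the unit circle, i.e. |z| > 1 for every root.
Set 1 + (-0.254) z + (0.51) z^2 = 0, i.e. a z^2 + b z + c = 0 with a = 0.51, b = -0.254, c = 1.
Discriminant D = b^2 - 4ac = (-0.254)^2 - 4*(0.51)*1 = 0.064516 - (2.04) = -1.975484.
D < 0, so the roots are the complex-conjugate pair z = (-b +/- i sqrt(-D)) / (2a) = 0.249 +/- 1.378i.
For a conjugate pair |z|^2 = z * conj(z) = (product of roots) = c/a = 1/(0.51) = 1.960784, so |z| = sqrt(1.960784) = 1.4003 for both roots.
Moduli of all roots: 1.4003, 1.4003.
All moduli strictly greater than 1? Yes.
Verdict: Invertible.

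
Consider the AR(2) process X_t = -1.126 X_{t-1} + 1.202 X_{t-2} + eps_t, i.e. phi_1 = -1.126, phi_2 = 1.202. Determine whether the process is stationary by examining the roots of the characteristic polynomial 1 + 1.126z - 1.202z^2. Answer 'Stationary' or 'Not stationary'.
\text{Not stationary}

The AR(p) characteristic polynomial is P(z) = 1 + 1.126z - 1.202z^2.
Stationarity requires all roots to lie outside the unit circle, i.e. |z| > 1 for every root.
Set 1 + (1.126) z + (-1.202) z^2 = 0, i.e. a z^2 + b z + c = 0 with a = -1.202, b = 1.126, c = 1.
Discriminant D = b^2 - 4ac = (1.126)^2 - 4*(-1.202)*1 = 1.267876 - (-4.808) = 6.075876.
D >= 0, so the roots are real: z = (-b +/- sqrt(D)) / (2a) = (-1.126 +/- 2.464929) / (-2.404).
  z_1 = (-1.126 + 2.464929) / (-2.404) = -0.557,   |z_1| = 0.557.
  z_2 = (-1.126 - 2.464929) / (-2.404) = 1.4937,   |z_2| = 1.4937.
Moduli of all roots: 0.5570, 1.4937.
All moduli strictly greater than 1? No.
Verdict: Not stationary.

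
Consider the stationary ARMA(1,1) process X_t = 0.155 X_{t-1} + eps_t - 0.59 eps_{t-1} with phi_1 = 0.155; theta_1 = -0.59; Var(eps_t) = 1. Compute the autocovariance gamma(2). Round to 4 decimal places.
\gamma(2) = -0.0628

Multiply the model equation by X_{t-k} and take expectations. With theta_0 = psi_0 = 1 and psi_j the MA(infinity) weights, this gives
  gamma(k) - sum_i phi_i gamma(k-i) = c_k,
  c_k = sigma^2 * sum_{j=k..q} theta_j psi_{j-k}   (c_k = 0 for k > q),
using gamma(-m) = gamma(m).
psi-weights needed (psi_j = theta_j + sum_i phi_i psi_{j-i}):
  psi_1 = theta_1 + phi_1 = -0.59 + (0.155) = -0.435
Right-hand sides:
  c_0 = sigma^2 (1 + theta_1 psi_1) = 1 * (1 + (-0.59)(-0.435)) = 1 * 1.25665 = 1.25665
  c_1 = sigma^2 theta_1 = 1 * (-0.59) = -0.59
  c_2 = 0
Equations for k = 0 and k = 1 (AR order 1):
  gamma(0) = phi_1 gamma(1) + c_0
  gamma(1) = phi_1 gamma(0) + c_1
Substituting the second into the first: gamma(0) (1 - phi_1^2) = c_0 + phi_1 c_1, so
  gamma(0) = (c_0 + phi_1 c_1) / (1 - phi_1^2) = (1.25665 + (0.155)(-0.59)) / (1 - (0.155)^2) = 1.1652 / 0.975975 = 1.193883.
  gamma(1) = phi_1 gamma(0) + c_1 = (0.155)(1.193883) + (-0.59) = -0.404948.
For k = 2 (> q): gamma(2) = phi_1 gamma(1) = (0.155)(-0.404948) = -0.062767.
Therefore gamma(2) = -0.0628 (to 4 decimal places).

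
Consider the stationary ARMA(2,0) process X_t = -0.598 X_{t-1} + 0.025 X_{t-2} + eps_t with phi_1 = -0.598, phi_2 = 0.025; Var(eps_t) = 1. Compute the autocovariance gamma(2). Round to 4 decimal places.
\gamma(2) = 0.6284

Multiply the model equation by X_{t-k} and take expectations. With theta_0 = psi_0 = 1 and psi_j the MA(infinity) weights, this gives
  gamma(k) - sum_i phi_i gamma(k-i) = c_k,
  c_k = sigma^2 * sum_{j=k..q} theta_j psi_{j-k}   (c_k = 0 for k > q),
using gamma(-m) = gamma(m).
Pure AR (q = 0): c_0 = sigma^2 = 1, c_k = 0 for k >= 1.
Equations for k = 0, 1, 2 (AR order 2, c_2 = 0):
  (E0) gamma(0) = phi_1 gamma(1) + phi_2 gamma(2) + c_0
  (E1) gamma(1) = phi_1 gamma(0) + phi_2 gamma(1) + c_1
  (E2) gamma(2) = phi_1 gamma(1) + phi_2 gamma(0)
From (E1): gamma(1) = A gamma(0) + B with
  A = phi_1 / (1 - phi_2) = -0.598 / 0.975 = -0.613333,   B = c_1 / (1 - phi_2) = 0 / 0.975 = 0.
Insert (E2) into (E0): gamma(0) (1 - phi_2^2) = phi_1 (1 + phi_2) gamma(1) + c_0.
  phi_1 (1 + phi_2) = (-0.598)(1.025) = -0.61295,   1 - phi_2^2 = 0.999375.
Replace gamma(1) by A gamma(0) + B and collect gamma(0):
  gamma(0) [0.999375 - (-0.61295)(-0.613333)] = c_0 = 1
  gamma(0) * 0.623432 = 1
  gamma(0) = 1 / 0.623432 = 1.604023.
  gamma(1) = A gamma(0) = (-0.613333)(1.604023) = -0.983801.
  gamma(2) = phi_1 gamma(1) + phi_2 gamma(0) = (-0.598)(-0.983801) + (0.025)(1.604023) = 0.628414.
Therefore gamma(2) = 0.6284 (to 4 decimal places).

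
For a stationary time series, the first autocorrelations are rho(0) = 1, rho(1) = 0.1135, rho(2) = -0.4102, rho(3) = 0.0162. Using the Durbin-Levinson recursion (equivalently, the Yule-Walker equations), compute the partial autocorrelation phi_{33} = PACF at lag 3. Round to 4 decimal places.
\phi_{33} = 0.1630

The PACF at lag k is phi_{kk}, the last component of the solution
to the Yule-Walker system G_k phi = r_k where
  (G_k)_{ij} = rho(|i - j|), (r_k)_i = rho(i), i,j = 1..k.
Equivalently, Durbin-Levinson gives phi_{kk} iteratively:
  phi_{11} = rho(1)
  phi_{kk} = [rho(k) - sum_{j=1..k-1} phi_{k-1,j} rho(k-j)]
            / [1 - sum_{j=1..k-1} phi_{k-1,j} rho(j)],
  phi_{k,j} = phi_{k-1,j} - phi_{kk} phi_{k-1,k-j},  j = 1..k-1.
Step k = 1:
  phi_11 = rho(1) = 0.1135.
Step k = 2:
  phi_22 = [rho(2) - phi_11 rho(1)] / [1 - phi_11 rho(1)] = [-0.4102 - (0.1135)(0.1135)] / [1 - (0.1135)(0.1135)]
         = -0.42308225 / 0.98711775 = -0.428604.
  Update: phi_21 = phi_11 - phi_22 phi_11 = 0.1135 - (-0.428604)(0.1135) = 0.162147.
Step k = 3:
  phi_33 = [rho(3) - phi_21 rho(2) - phi_22 rho(1)] / [1 - phi_21 rho(1) - phi_22 rho(2)]
    numerator   = 0.0162 - (0.162147)(-0.4102) - (-0.428604)(0.1135) = 0.13135901
    denominator = 1 - (0.162147)(0.1135) - (-0.428604)(-0.4102) = 0.80578316
  phi_33 = 0.13135901 / 0.80578316 = 0.163.
Therefore phi_{33} = 0.1630.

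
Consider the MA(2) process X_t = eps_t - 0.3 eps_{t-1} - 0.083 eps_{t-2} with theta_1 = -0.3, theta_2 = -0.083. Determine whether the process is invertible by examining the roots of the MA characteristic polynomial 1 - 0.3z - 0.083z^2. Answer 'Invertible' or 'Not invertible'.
\text{Invertible}

The MA(q) characteristic polynomial is P(z) = 1 - 0.3z - 0.083z^2.
Invertibility requires all roots to lie outside the unit circle, i.e. |z| > 1 for every root.
Set 1 + (-0.3) z + (-0.083) z^2 = 0, i.e. a z^2 + b z + c = 0 with a = -0.083, b = -0.3, c = 1.
Discriminant D = b^2 - 4ac = (-0.3)^2 - 4*(-0.083)*1 = 0.09 - (-0.332) = 0.422.
D >= 0, so the roots are real: z = (-b +/- sqrt(D)) / (2a) = (0.3 +/- 0.649615) / (-0.166).
  z_1 = (0.3 + 0.649615) / (-0.166) = -5.7206,   |z_1| = 5.7206.
  z_2 = (0.3 - 0.649615) / (-0.166) = 2.1061,   |z_2| = 2.1061.
Moduli of all roots: 5.7206, 2.1061.
All moduli strictly greater than 1? Yes.
Verdict: Invertible.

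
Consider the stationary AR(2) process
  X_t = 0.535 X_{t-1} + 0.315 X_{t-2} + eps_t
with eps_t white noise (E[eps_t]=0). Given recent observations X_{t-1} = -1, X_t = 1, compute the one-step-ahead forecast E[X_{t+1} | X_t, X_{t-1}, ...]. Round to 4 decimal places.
E[X_{t+1} \mid \mathcal F_t] = 0.2200

For an AR(p) model X_t = c + sum_i phi_i X_{t-i} + eps_t, the
one-step-ahead conditional mean is
  E[X_{t+1} | X_t, ...] = c + sum_i phi_i X_{t+1-i}.
Substitute known values:
  E[X_{t+1} | ...] = (0.535) * (1) + (0.315) * (-1)
                   = 0.2200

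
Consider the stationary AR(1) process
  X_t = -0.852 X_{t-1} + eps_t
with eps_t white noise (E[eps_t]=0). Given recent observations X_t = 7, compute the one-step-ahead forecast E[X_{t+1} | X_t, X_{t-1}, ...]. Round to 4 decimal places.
E[X_{t+1} \mid \mathcal F_t] = -5.9640

For an AR(p) model X_t = c + sum_i phi_i X_{t-i} + eps_t, the
one-step-ahead conditional mean is
  E[X_{t+1} | X_t, ...] = c + sum_i phi_i X_{t+1-i}.
Substitute known values:
  E[X_{t+1} | ...] = (-0.852) * (7)
                   = -5.9640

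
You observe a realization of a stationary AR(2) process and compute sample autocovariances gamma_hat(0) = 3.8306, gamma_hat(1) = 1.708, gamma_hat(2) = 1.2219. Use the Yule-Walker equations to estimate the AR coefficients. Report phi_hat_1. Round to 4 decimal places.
\hat\phi_{1} = 0.3790

The Yule-Walker equations for an AR(p) process read, in matrix form,
  Gamma_p phi = r_p,   with   (Gamma_p)_{ij} = gamma(|i - j|),
                       (r_p)_i = gamma(i),   i,j = 1..p.
Substitute the sample gammas (Toeplitz matrix and right-hand side of size 2):
  Gamma_p = [[3.8306, 1.708], [1.708, 3.8306]]
  r_p     = [1.708, 1.2219]
Written out:
  3.8306 phi_1 + 1.708 phi_2 = 1.708
  1.708 phi_1 + 3.8306 phi_2 = 1.2219
Solve by Cramer's rule:
  det = gamma(0)^2 - gamma(1)^2 = (3.8306)^2 - (1.708)^2 = 14.67349636 - 2.917264 = 11.75623236
  phi_hat_1 = [gamma(1) gamma(0) - gamma(1) gamma(2)] / det = [(1.708)(3.8306) - (1.708)(1.2219)] / 11.75623236 = 4.4556596 / 11.75623236 = 0.379
  phi_hat_2 = [gamma(0) gamma(2) - gamma(1)^2] / det = [(3.8306)(1.2219) - (1.708)^2] / 11.75623236 = 1.76334614 / 11.75623236 = 0.15
So phi_hat = [0.3790, 0.1500].
Therefore phi_hat_1 = 0.3790.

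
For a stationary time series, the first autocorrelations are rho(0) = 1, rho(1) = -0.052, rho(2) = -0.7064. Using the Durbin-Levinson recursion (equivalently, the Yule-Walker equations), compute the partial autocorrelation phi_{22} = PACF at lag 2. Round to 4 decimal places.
\phi_{22} = -0.7110

The PACF at lag k is phi_{kk}, the last component of the solution
to the Yule-Walker system G_k phi = r_k where
  (G_k)_{ij} = rho(|i - j|), (r_k)_i = rho(i), i,j = 1..k.
Equivalently, Durbin-Levinson gives phi_{kk} iteratively:
  phi_{11} = rho(1)
  phi_{kk} = [rho(k) - sum_{j=1..k-1} phi_{k-1,j} rho(k-j)]
            / [1 - sum_{j=1..k-1} phi_{k-1,j} rho(j)],
  phi_{k,j} = phi_{k-1,j} - phi_{kk} phi_{k-1,k-j},  j = 1..k-1.
Step k = 1:
  phi_11 = rho(1) = -0.052.
Step k = 2:
  phi_22 = [rho(2) - phi_11 rho(1)] / [1 - phi_11 rho(1)] = [-0.7064 - (-0.052)(-0.052)] / [1 - (-0.052)(-0.052)]
         = -0.709104 / 0.997296 = -0.711.
Therefore phi_{22} = -0.7110.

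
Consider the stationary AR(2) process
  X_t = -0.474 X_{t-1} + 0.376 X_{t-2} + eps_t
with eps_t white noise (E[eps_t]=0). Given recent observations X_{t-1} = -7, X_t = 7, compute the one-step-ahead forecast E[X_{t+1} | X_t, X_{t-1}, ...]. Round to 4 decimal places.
E[X_{t+1} \mid \mathcal F_t] = -5.9500

For an AR(p) model X_t = c + sum_i phi_i X_{t-i} + eps_t, the
one-step-ahead conditional mean is
  E[X_{t+1} | X_t, ...] = c + sum_i phi_i X_{t+1-i}.
Substitute known values:
  E[X_{t+1} | ...] = (-0.474) * (7) + (0.376) * (-7)
                   = -5.9500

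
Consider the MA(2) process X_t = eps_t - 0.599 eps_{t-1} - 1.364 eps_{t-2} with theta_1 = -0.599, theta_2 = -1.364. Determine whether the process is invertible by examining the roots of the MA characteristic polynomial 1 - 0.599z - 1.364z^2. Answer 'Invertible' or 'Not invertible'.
\text{Not invertible}

The MA(q) characteristic polynomial is P(z) = 1 - 0.599z - 1.364z^2.
Invertibility requires all roots to lie outside the unit circle, i.e. |z| > 1 for every root.
Set 1 + (-0.599) z + (-1.364) z^2 = 0, i.e. a z^2 + b z + c = 0 with a = -1.364, b = -0.599, c = 1.
Discriminant D = b^2 - 4ac = (-0.599)^2 - 4*(-1.364)*1 = 0.358801 - (-5.456) = 5.814801.
D >= 0, so the roots are real: z = (-b +/- sqrt(D)) / (2a) = (0.599 +/- 2.41139) / (-2.728).
  z_1 = (0.599 + 2.41139) / (-2.728) = -1.1035,   |z_1| = 1.1035.
  z_2 = (0.599 - 2.41139) / (-2.728) = 0.6644,   |z_2| = 0.6644.
Moduli of all roots: 1.1035, 0.6644.
All moduli strictly greater than 1? No.
Verdict: Not invertible.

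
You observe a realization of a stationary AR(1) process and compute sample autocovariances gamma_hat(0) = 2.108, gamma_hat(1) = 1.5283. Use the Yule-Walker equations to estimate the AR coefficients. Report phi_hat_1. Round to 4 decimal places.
\hat\phi_{1} = 0.7250

The Yule-Walker equations for an AR(p) process read, in matrix form,
  Gamma_p phi = r_p,   with   (Gamma_p)_{ij} = gamma(|i - j|),
                       (r_p)_i = gamma(i),   i,j = 1..p.
Substitute the sample gammas (Toeplitz matrix and right-hand side of size 1):
  Gamma_p = [[2.108]]
  r_p     = [1.5283]
With p = 1 this is the single equation gamma(0) phi_1 = gamma(1):
  phi_hat_1 = gamma(1) / gamma(0) = 1.5283 / 2.108 = 0.7250.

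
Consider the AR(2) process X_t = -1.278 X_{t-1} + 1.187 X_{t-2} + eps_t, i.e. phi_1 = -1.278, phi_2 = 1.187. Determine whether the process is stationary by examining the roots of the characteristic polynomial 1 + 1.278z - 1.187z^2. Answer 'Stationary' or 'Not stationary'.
\text{Not stationary}

The AR(p) characteristic polynomial is P(z) = 1 + 1.278z - 1.187z^2.
Stationarity requires all roots to lie outside the unit circle, i.e. |z| > 1 for every root.
Set 1 + (1.278) z + (-1.187) z^2 = 0, i.e. a z^2 + b z + c = 0 with a = -1.187, b = 1.278, c = 1.
Discriminant D = b^2 - 4ac = (1.278)^2 - 4*(-1.187)*1 = 1.633284 - (-4.748) = 6.381284.
D >= 0, so the roots are real: z = (-b +/- sqrt(D)) / (2a) = (-1.278 +/- 2.52612) / (-2.374).
  z_1 = (-1.278 + 2.52612) / (-2.374) = -0.5257,   |z_1| = 0.5257.
  z_2 = (-1.278 - 2.52612) / (-2.374) = 1.6024,   |z_2| = 1.6024.
Moduli of all roots: 0.5257, 1.6024.
All moduli strictly greater than 1? No.
Verdict: Not stationary.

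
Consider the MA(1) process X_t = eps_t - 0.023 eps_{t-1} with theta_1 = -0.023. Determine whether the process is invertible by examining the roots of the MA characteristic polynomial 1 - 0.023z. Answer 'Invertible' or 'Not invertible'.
\text{Invertible}

The MA(q) characteristic polynomial is P(z) = 1 - 0.023z.
Invertibility requires all roots to lie outside the unit circle, i.e. |z| > 1 for every root.
This is linear in z: 1 + (-0.023) z = 0  =>  z = -1/(-0.023) = 43.478261,  |z| = 43.478261.
Moduli of all roots: 43.4783.
All moduli strictly greater than 1? Yes.
Verdict: Invertible.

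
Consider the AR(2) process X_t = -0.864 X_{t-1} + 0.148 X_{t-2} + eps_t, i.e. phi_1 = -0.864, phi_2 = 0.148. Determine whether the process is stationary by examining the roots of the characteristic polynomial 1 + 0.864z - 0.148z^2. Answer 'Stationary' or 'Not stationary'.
\text{Not stationary}

The AR(p) characteristic polynomial is P(z) = 1 + 0.864z - 0.148z^2.
Stationarity requires all roots to lie outside the unit circle, i.e. |z| > 1 for every root.
Set 1 + (0.864) z + (-0.148) z^2 = 0, i.e. a z^2 + b z + c = 0 with a = -0.148, b = 0.864, c = 1.
Discriminant D = b^2 - 4ac = (0.864)^2 - 4*(-0.148)*1 = 0.746496 - (-0.592) = 1.338496.
D >= 0, so the roots are real: z = (-b +/- sqrt(D)) / (2a) = (-0.864 +/- 1.156934) / (-0.296).
  z_1 = (-0.864 + 1.156934) / (-0.296) = -0.9896,   |z_1| = 0.9896.
  z_2 = (-0.864 - 1.156934) / (-0.296) = 6.8275,   |z_2| = 6.8275.
Moduli of all roots: 0.9896, 6.8275.
All moduli strictly greater than 1? No.
Verdict: Not stationary.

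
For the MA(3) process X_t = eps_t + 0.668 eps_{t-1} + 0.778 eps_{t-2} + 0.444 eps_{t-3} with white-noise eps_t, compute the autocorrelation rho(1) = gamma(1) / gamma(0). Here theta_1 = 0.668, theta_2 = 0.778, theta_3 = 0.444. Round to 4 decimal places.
\rho(1) = 0.6818

For an MA(q) process with theta_0 = 1, the autocovariance is
  gamma(k) = sigma^2 * sum_{i=0..q-k} theta_i * theta_{i+k},
and rho(k) = gamma(k) / gamma(0). Sigma^2 cancels.
  numerator   = (1)*(0.668) + (0.668)*(0.778) + (0.778)*(0.444) = 1.533136.
  denominator = (1)^2 + (0.668)^2 + (0.778)^2 + (0.444)^2 = 2.248644.
  rho(1) = 1.533136 / 2.248644 = 0.6818.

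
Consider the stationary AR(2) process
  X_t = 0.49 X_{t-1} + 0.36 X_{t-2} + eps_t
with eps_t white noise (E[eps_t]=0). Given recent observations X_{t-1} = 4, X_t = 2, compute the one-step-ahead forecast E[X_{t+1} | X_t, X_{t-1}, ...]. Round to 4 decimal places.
E[X_{t+1} \mid \mathcal F_t] = 2.4200

For an AR(p) model X_t = c + sum_i phi_i X_{t-i} + eps_t, the
one-step-ahead conditional mean is
  E[X_{t+1} | X_t, ...] = c + sum_i phi_i X_{t+1-i}.
Substitute known values:
  E[X_{t+1} | ...] = (0.49) * (2) + (0.36) * (4)
                   = 2.4200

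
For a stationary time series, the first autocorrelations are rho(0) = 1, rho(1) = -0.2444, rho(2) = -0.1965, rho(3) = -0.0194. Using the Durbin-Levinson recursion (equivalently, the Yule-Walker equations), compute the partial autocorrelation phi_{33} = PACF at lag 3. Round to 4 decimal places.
\phi_{33} = -0.1690

The PACF at lag k is phi_{kk}, the last component of the solution
to the Yule-Walker system G_k phi = r_k where
  (G_k)_{ij} = rho(|i - j|), (r_k)_i = rho(i), i,j = 1..k.
Equivalently, Durbin-Levinson gives phi_{kk} iteratively:
  phi_{11} = rho(1)
  phi_{kk} = [rho(k) - sum_{j=1..k-1} phi_{k-1,j} rho(k-j)]
            / [1 - sum_{j=1..k-1} phi_{k-1,j} rho(j)],
  phi_{k,j} = phi_{k-1,j} - phi_{kk} phi_{k-1,k-j},  j = 1..k-1.
Step k = 1:
  phi_11 = rho(1) = -0.2444.
Step k = 2:
  phi_22 = [rho(2) - phi_11 rho(1)] / [1 - phi_11 rho(1)] = [-0.1965 - (-0.2444)(-0.2444)] / [1 - (-0.2444)(-0.2444)]
         = -0.25623136 / 0.94026864 = -0.272509.
  Update: phi_21 = phi_11 - phi_22 phi_11 = -0.2444 - (-0.272509)(-0.2444) = -0.311001.
Step k = 3:
  phi_33 = [rho(3) - phi_21 rho(2) - phi_22 rho(1)] / [1 - phi_21 rho(1) - phi_22 rho(2)]
    numerator   = -0.0194 - (-0.311001)(-0.1965) - (-0.272509)(-0.2444) = -0.14711284
    denominator = 1 - (-0.311001)(-0.2444) - (-0.272509)(-0.1965) = 0.87044337
  phi_33 = -0.14711284 / 0.87044337 = -0.169.
Therefore phi_{33} = -0.1690.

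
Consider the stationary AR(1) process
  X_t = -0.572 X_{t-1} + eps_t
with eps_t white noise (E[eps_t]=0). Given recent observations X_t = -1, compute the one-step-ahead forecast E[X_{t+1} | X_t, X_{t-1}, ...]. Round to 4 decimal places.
E[X_{t+1} \mid \mathcal F_t] = 0.5720

For an AR(p) model X_t = c + sum_i phi_i X_{t-i} + eps_t, the
one-step-ahead conditional mean is
  E[X_{t+1} | X_t, ...] = c + sum_i phi_i X_{t+1-i}.
Substitute known values:
  E[X_{t+1} | ...] = (-0.572) * (-1)
                   = 0.5720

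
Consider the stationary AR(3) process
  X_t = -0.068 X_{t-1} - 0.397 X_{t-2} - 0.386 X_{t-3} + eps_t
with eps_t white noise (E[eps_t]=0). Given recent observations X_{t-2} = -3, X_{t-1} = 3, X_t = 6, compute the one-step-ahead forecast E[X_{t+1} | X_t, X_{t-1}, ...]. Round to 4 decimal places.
E[X_{t+1} \mid \mathcal F_t] = -0.4410

For an AR(p) model X_t = c + sum_i phi_i X_{t-i} + eps_t, the
one-step-ahead conditional mean is
  E[X_{t+1} | X_t, ...] = c + sum_i phi_i X_{t+1-i}.
Substitute known values:
  E[X_{t+1} | ...] = (-0.068) * (6) + (-0.397) * (3) + (-0.386) * (-3)
                   = -0.4410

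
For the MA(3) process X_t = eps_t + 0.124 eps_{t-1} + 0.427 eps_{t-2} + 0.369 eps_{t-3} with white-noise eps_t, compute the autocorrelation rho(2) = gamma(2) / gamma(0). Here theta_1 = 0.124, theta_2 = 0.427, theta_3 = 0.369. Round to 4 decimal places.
\rho(2) = 0.3544

For an MA(q) process with theta_0 = 1, the autocovariance is
  gamma(k) = sigma^2 * sum_{i=0..q-k} theta_i * theta_{i+k},
and rho(k) = gamma(k) / gamma(0). Sigma^2 cancels.
  numerator   = (1)*(0.427) + (0.124)*(0.369) = 0.472756.
  denominator = (1)^2 + (0.124)^2 + (0.427)^2 + (0.369)^2 = 1.333866.
  rho(2) = 0.472756 / 1.333866 = 0.3544.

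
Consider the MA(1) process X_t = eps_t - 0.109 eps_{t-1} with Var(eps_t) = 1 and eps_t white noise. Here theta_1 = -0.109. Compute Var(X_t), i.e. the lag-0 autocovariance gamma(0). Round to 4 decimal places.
\gamma(0) = 1.0119

For an MA(q) process X_t = eps_t + sum_i theta_i eps_{t-i} with
Var(eps_t) = sigma^2, the variance is
  gamma(0) = sigma^2 * (1 + sum_i theta_i^2).
  sum_i theta_i^2 = (-0.109)^2 = 0.011881.
  gamma(0) = 1 * (1 + 0.011881) = 1 * 1.011881 = 1.011881, which rounds to 1.0119.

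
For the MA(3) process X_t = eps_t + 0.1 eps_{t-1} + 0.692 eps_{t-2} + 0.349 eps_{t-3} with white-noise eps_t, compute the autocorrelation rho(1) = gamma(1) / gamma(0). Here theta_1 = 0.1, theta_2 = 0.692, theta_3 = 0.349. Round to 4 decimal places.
\rho(1) = 0.2550

For an MA(q) process with theta_0 = 1, the autocovariance is
  gamma(k) = sigma^2 * sum_{i=0..q-k} theta_i * theta_{i+k},
and rho(k) = gamma(k) / gamma(0). Sigma^2 cancels.
  numerator   = (1)*(0.1) + (0.1)*(0.692) + (0.692)*(0.349) = 0.410708.
  denominator = (1)^2 + (0.1)^2 + (0.692)^2 + (0.349)^2 = 1.610665.
  rho(1) = 0.410708 / 1.610665 = 0.2550.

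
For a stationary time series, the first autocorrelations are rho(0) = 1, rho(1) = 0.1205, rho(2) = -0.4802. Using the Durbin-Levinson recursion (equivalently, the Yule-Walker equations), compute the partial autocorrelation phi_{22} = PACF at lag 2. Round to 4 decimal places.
\phi_{22} = -0.5020

The PACF at lag k is phi_{kk}, the last component of the solution
to the Yule-Walker system G_k phi = r_k where
  (G_k)_{ij} = rho(|i - j|), (r_k)_i = rho(i), i,j = 1..k.
Equivalently, Durbin-Levinson gives phi_{kk} iteratively:
  phi_{11} = rho(1)
  phi_{kk} = [rho(k) - sum_{j=1..k-1} phi_{k-1,j} rho(k-j)]
            / [1 - sum_{j=1..k-1} phi_{k-1,j} rho(j)],
  phi_{k,j} = phi_{k-1,j} - phi_{kk} phi_{k-1,k-j},  j = 1..k-1.
Step k = 1:
  phi_11 = rho(1) = 0.1205.
Step k = 2:
  phi_22 = [rho(2) - phi_11 rho(1)] / [1 - phi_11 rho(1)] = [-0.4802 - (0.1205)(0.1205)] / [1 - (0.1205)(0.1205)]
         = -0.49472025 / 0.98547975 = -0.502.
Therefore phi_{22} = -0.5020.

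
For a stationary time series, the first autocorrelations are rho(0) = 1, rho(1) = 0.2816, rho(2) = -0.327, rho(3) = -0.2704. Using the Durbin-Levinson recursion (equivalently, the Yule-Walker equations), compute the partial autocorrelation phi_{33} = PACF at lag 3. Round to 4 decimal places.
\phi_{33} = -0.0181

The PACF at lag k is phi_{kk}, the last component of the solution
to the Yule-Walker system G_k phi = r_k where
  (G_k)_{ij} = rho(|i - j|), (r_k)_i = rho(i), i,j = 1..k.
Equivalently, Durbin-Levinson gives phi_{kk} iteratively:
  phi_{11} = rho(1)
  phi_{kk} = [rho(k) - sum_{j=1..k-1} phi_{k-1,j} rho(k-j)]
            / [1 - sum_{j=1..k-1} phi_{k-1,j} rho(j)],
  phi_{k,j} = phi_{k-1,j} - phi_{kk} phi_{k-1,k-j},  j = 1..k-1.
Step k = 1:
  phi_11 = rho(1) = 0.2816.
Step k = 2:
  phi_22 = [rho(2) - phi_11 rho(1)] / [1 - phi_11 rho(1)] = [-0.327 - (0.2816)(0.2816)] / [1 - (0.2816)(0.2816)]
         = -0.40629856 / 0.92070144 = -0.441292.
  Update: phi_21 = phi_11 - phi_22 phi_11 = 0.2816 - (-0.441292)(0.2816) = 0.405868.
Step k = 3:
  phi_33 = [rho(3) - phi_21 rho(2) - phi_22 rho(1)] / [1 - phi_21 rho(1) - phi_22 rho(2)]
    numerator   = -0.2704 - (0.405868)(-0.327) - (-0.441292)(0.2816) = -0.01341324
    denominator = 1 - (0.405868)(0.2816) - (-0.441292)(-0.327) = 0.74140497
  phi_33 = -0.01341324 / 0.74140497 = -0.0181.
Therefore phi_{33} = -0.0181.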